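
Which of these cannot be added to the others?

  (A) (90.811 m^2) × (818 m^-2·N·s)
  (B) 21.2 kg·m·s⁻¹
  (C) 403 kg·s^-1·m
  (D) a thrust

(D)

Dimensions:
  (A) [m²] · [kg·m⁻¹·s⁻¹] = kg·m·s⁻¹
  (B) kg·m·s⁻¹
  (C) kg·m·s⁻¹
  (D) [thrust] = kg·m·s⁻²
All reduce to kg·m·s⁻¹ except (D), which is kg·m·s⁻².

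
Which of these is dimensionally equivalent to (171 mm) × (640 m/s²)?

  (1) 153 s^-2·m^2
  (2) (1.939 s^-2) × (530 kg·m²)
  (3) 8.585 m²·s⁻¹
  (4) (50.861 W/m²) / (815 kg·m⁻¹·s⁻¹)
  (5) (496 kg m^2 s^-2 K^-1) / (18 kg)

(1)

Reference: [m] · [m·s⁻²] = m²·s⁻².
Each option:
  (1) m²·s⁻²  ← same
  (2) [s⁻²] · [kg·m²] = kg·m²·s⁻²
  (3) m²·s⁻¹
  (4) [kg·s⁻³] / [kg·m⁻¹·s⁻¹] = m·s⁻²
  (5) [kg·m²·s⁻²·K⁻¹] / [kg] = m²·s⁻²·K⁻¹
Only (1) matches m²·s⁻².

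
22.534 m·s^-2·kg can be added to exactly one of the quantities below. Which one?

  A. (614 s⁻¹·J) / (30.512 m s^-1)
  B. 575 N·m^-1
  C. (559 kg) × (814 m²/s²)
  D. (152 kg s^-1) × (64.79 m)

A.

Reference: kg·m·s⁻².
Each option:
  A. [kg·m²·s⁻³] / [m·s⁻¹] = kg·m·s⁻²  ← same
  B. N·m⁻¹ = kg·m·s⁻²·m⁻¹ = kg·s⁻²
  C. [kg] · [m²·s⁻²] = kg·m²·s⁻²
  D. [kg·s⁻¹] · [m] = kg·m·s⁻¹
Only A. matches kg·m·s⁻².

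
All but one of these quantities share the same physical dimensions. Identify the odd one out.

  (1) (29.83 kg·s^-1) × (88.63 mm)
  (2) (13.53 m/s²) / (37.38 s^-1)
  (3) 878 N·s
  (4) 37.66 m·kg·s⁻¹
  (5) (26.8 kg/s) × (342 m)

Work out the base dimensions of each:
  (1) [kg·s⁻¹] · [m] = kg·m·s⁻¹
  (2) [m·s⁻²] / [s⁻¹] = m·s⁻¹
  (3) N·s = kg·m·s⁻²·s = kg·m·s⁻¹
  (4) kg·m·s⁻¹
  (5) [kg·s⁻¹] · [m] = kg·m·s⁻¹
All reduce to kg·m·s⁻¹ except (2), which is m·s⁻¹.

(2)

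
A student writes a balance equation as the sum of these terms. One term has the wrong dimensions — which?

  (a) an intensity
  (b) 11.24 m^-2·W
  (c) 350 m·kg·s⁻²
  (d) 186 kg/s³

Reduce each to base SI dimensions:
  (a) [intensity] = kg·s⁻³
  (b) W·m⁻² = J·s⁻¹·m⁻² = kg·s⁻³
  (c) kg·m·s⁻²
  (d) kg·s⁻³
All reduce to kg·s⁻³ except (c), which is kg·m·s⁻².

(c)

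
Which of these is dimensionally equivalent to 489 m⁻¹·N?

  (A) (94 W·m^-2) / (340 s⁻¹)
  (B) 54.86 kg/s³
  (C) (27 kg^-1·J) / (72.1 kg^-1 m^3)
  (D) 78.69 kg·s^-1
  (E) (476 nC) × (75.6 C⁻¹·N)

(A)

Reference: N·m⁻¹ = kg·m·s⁻²·m⁻¹ = kg·s⁻².
Each option:
  (A) [kg·s⁻³] / [s⁻¹] = kg·s⁻²  ← same
  (B) kg·s⁻³
  (C) [m²·s⁻²] / [kg⁻¹·m³] = kg·m⁻¹·s⁻²
  (D) kg·s⁻¹
  (E) [s·A] · [kg·m·s⁻³·A⁻¹] = kg·m·s⁻²
Only (A) matches kg·s⁻².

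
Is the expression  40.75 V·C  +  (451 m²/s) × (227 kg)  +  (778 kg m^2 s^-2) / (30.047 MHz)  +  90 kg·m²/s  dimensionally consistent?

No

Work out the base dimensions of each:
  40.75 V·C:  C·V = s·A·J·C⁻¹ = kg·m²·s⁻²
  (451 m²/s) × (227 kg):  [m²·s⁻¹] · [kg] = kg·m²·s⁻¹
  (778 kg m^2 s^-2) / (30.047 MHz):  [kg·m²·s⁻²] / [s⁻¹] = kg·m²·s⁻¹
  90 kg·m²/s:  kg·m²·s⁻¹
The terms do not share a single dimension (kg·m²·s⁻² vs kg·m²·s⁻¹).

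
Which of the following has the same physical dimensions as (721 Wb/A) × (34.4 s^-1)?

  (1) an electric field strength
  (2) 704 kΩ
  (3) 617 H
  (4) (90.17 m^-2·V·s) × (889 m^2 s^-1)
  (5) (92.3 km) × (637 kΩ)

Reference: [kg·m²·s⁻²·A⁻²] · [s⁻¹] = kg·m²·s⁻³·A⁻².
Each option:
  (1) [electric field strength] = kg·m·s⁻³·A⁻¹
  (2) Ω = V·A⁻¹ = kg·m²·s⁻³·A⁻²  ← same
  (3) H = V·s·A⁻¹ = kg·m²·s⁻²·A⁻²
  (4) [kg·s⁻²·A⁻¹] · [m²·s⁻¹] = kg·m²·s⁻³·A⁻¹
  (5) [m] · [kg·m²·s⁻³·A⁻²] = kg·m³·s⁻³·A⁻²
Only (2) matches kg·m²·s⁻³·A⁻².

(2)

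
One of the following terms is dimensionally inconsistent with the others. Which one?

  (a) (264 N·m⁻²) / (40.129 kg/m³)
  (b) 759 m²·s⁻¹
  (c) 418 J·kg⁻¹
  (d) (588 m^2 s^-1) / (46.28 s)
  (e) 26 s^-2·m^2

Dimensions:
  (a) [kg·m⁻¹·s⁻²] / [kg·m⁻³] = m²·s⁻²
  (b) m²·s⁻¹
  (c) J·kg⁻¹ = N·m·kg⁻¹ = m²·s⁻²
  (d) [m²·s⁻¹] / [s] = m²·s⁻²
  (e) m²·s⁻²
All reduce to m²·s⁻² except (b), which is m²·s⁻¹.

(b)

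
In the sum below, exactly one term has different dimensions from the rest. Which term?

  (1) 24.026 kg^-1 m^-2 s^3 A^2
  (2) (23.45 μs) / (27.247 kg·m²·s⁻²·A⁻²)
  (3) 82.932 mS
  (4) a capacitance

In SI base units:
  (1) kg⁻¹·m⁻²·s³·A²
  (2) [s] / [kg·m²·s⁻²·A⁻²] = kg⁻¹·m⁻²·s³·A²
  (3) S = Ω⁻¹ = kg⁻¹·m⁻²·s³·A²
  (4) [capacitance] = kg⁻¹·m⁻²·s⁴·A²
All reduce to kg⁻¹·m⁻²·s³·A² except (4), which is kg⁻¹·m⁻²·s⁴·A².

(4)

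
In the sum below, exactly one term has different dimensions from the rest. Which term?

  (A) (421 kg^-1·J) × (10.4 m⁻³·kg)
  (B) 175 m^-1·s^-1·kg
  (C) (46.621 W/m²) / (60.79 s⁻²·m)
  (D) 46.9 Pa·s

(A)

Dimensions:
  (A) [m²·s⁻²] · [kg·m⁻³] = kg·m⁻¹·s⁻²
  (B) kg·m⁻¹·s⁻¹
  (C) [kg·s⁻³] / [m·s⁻²] = kg·m⁻¹·s⁻¹
  (D) Pa·s = N·m⁻²·s = kg·m⁻¹·s⁻¹
All reduce to kg·m⁻¹·s⁻¹ except (A), which is kg·m⁻¹·s⁻².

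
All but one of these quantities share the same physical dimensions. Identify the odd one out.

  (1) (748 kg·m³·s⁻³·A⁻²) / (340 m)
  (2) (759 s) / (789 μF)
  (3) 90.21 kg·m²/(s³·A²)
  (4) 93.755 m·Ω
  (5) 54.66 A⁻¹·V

Reduce each to base SI dimensions:
  (1) [kg·m³·s⁻³·A⁻²] / [m] = kg·m²·s⁻³·A⁻²
  (2) [s] / [kg⁻¹·m⁻²·s⁴·A²] = kg·m²·s⁻³·A⁻²
  (3) kg·m²·s⁻³·A⁻²
  (4) Ω·m = V·A⁻¹·m = kg·m³·s⁻³·A⁻²
  (5) V·A⁻¹ = J·C⁻¹·A⁻¹ = kg·m²·s⁻³·A⁻²
All reduce to kg·m²·s⁻³·A⁻² except (4), which is kg·m³·s⁻³·A⁻².

(4)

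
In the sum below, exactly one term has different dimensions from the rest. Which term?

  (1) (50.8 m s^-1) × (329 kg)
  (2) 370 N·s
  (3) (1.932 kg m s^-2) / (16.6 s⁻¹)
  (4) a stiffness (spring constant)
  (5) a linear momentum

Dimensions:
  (1) [m·s⁻¹] · [kg] = kg·m·s⁻¹
  (2) N·s = kg·m·s⁻²·s = kg·m·s⁻¹
  (3) [kg·m·s⁻²] / [s⁻¹] = kg·m·s⁻¹
  (4) [stiffness (spring constant)] = kg·s⁻²
  (5) [linear momentum] = kg·m·s⁻¹
All reduce to kg·m·s⁻¹ except (4), which is kg·s⁻².

(4)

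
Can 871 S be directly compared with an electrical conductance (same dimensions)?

Yes

Work out the base dimensions of each:
  871 S:  S = Ω⁻¹ = kg⁻¹·m⁻²·s³·A²
  an electrical conductance:  [electrical conductance] = kg⁻¹·m⁻²·s³·A²
Both are kg⁻¹·m⁻²·s³·A², so they have the same dimensions and can be added.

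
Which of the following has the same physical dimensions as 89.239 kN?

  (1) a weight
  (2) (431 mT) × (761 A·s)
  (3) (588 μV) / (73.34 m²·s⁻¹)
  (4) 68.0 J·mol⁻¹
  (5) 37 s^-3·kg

Reference: N = kg·m·s⁻².
Each option:
  (1) [weight] = kg·m·s⁻²  ← same
  (2) [kg·s⁻²·A⁻¹] · [s·A] = kg·s⁻¹
  (3) [kg·m²·s⁻³·A⁻¹] / [m²·s⁻¹] = kg·s⁻²·A⁻¹
  (4) J·mol⁻¹ = N·m·mol⁻¹ = kg·m²·s⁻²·mol⁻¹
  (5) kg·s⁻³
Only (1) matches kg·m·s⁻².

(1)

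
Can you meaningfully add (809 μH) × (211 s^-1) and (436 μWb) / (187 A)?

Reduce each to base SI dimensions:
  (809 μH) × (211 s^-1):  [kg·m²·s⁻²·A⁻²] · [s⁻¹] = kg·m²·s⁻³·A⁻²
  (436 μWb) / (187 A):  [kg·m²·s⁻²·A⁻¹] / [A] = kg·m²·s⁻²·A⁻²
kg·m²·s⁻³·A⁻² ≠ kg·m²·s⁻²·A⁻², so they cannot be added.

No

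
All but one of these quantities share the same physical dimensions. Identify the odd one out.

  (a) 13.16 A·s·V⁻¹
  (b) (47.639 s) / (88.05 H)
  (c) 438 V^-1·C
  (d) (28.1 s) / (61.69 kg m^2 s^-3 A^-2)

Expand each in SI base units:
  (a) A·s·V⁻¹ = A·s·(J·C⁻¹)⁻¹ = kg⁻¹·m⁻²·s⁴·A²
  (b) [s] / [kg·m²·s⁻²·A⁻²] = kg⁻¹·m⁻²·s³·A²
  (c) C·V⁻¹ = s·A·(J·C⁻¹)⁻¹ = kg⁻¹·m⁻²·s⁴·A²
  (d) [s] / [kg·m²·s⁻³·A⁻²] = kg⁻¹·m⁻²·s⁴·A²
All reduce to kg⁻¹·m⁻²·s⁴·A² except (b), which is kg⁻¹·m⁻²·s³·A².

(b)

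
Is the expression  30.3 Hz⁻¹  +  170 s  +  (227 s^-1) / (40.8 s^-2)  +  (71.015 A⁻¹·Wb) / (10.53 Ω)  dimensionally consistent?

Work out the base dimensions of each:
  30.3 Hz⁻¹:  Hz⁻¹ = (s⁻¹)⁻¹ = s
  170 s:  s
  (227 s^-1) / (40.8 s^-2):  [s⁻¹] / [s⁻²] = s
  (71.015 A⁻¹·Wb) / (10.53 Ω):  [kg·m²·s⁻²·A⁻²] / [kg·m²·s⁻³·A⁻²] = s
Every term reduces to s.

Yes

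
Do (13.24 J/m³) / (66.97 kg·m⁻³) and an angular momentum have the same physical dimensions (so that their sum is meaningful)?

Expand each in SI base units:
  (13.24 J/m³) / (66.97 kg·m⁻³):  [kg·m⁻¹·s⁻²] / [kg·m⁻³] = m²·s⁻²
  an angular momentum:  [angular momentum] = kg·m²·s⁻¹
m²·s⁻² ≠ kg·m²·s⁻¹, so they cannot be added.

No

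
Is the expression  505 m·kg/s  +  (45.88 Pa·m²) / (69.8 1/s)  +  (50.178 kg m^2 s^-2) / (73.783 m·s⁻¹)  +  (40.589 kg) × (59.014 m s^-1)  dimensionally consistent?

Yes

Work out the base dimensions of each:
  505 m·kg/s:  kg·m·s⁻¹
  (45.88 Pa·m²) / (69.8 1/s):  [kg·m·s⁻²] / [s⁻¹] = kg·m·s⁻¹
  (50.178 kg m^2 s^-2) / (73.783 m·s⁻¹):  [kg·m²·s⁻²] / [m·s⁻¹] = kg·m·s⁻¹
  (40.589 kg) × (59.014 m s^-1):  [kg] · [m·s⁻¹] = kg·m·s⁻¹
Every term reduces to kg·m·s⁻¹.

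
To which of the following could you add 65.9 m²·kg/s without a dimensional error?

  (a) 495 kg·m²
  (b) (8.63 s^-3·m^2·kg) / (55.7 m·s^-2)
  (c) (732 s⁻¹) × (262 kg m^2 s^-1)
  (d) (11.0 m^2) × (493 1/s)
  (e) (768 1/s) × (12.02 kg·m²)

(e)

Reference: kg·m²·s⁻¹.
Each option:
  (a) kg·m²
  (b) [kg·m²·s⁻³] / [m·s⁻²] = kg·m·s⁻¹
  (c) [s⁻¹] · [kg·m²·s⁻¹] = kg·m²·s⁻²
  (d) [m²] · [s⁻¹] = m²·s⁻¹
  (e) [s⁻¹] · [kg·m²] = kg·m²·s⁻¹  ← same
Only (e) matches kg·m²·s⁻¹.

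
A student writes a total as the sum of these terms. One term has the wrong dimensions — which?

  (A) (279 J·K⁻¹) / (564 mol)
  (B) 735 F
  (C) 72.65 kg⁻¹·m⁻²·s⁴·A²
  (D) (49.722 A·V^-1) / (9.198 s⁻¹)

(A)

Dimensions:
  (A) [kg·m²·s⁻²·K⁻¹] / [mol] = kg·m²·s⁻²·K⁻¹·mol⁻¹
  (B) F = C·V⁻¹ = kg⁻¹·m⁻²·s⁴·A²
  (C) kg⁻¹·m⁻²·s⁴·A²
  (D) [kg⁻¹·m⁻²·s³·A²] / [s⁻¹] = kg⁻¹·m⁻²·s⁴·A²
All reduce to kg⁻¹·m⁻²·s⁴·A² except (A), which is kg·m²·s⁻²·K⁻¹·mol⁻¹.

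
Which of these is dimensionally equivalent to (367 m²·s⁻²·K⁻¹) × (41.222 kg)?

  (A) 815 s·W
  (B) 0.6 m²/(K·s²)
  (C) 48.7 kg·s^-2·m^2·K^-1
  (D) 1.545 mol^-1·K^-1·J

(C)

Reference: [m²·s⁻²·K⁻¹] · [kg] = kg·m²·s⁻²·K⁻¹.
Each option:
  (A) W·s = J·s⁻¹·s = kg·m²·s⁻²
  (B) m²·s⁻²·K⁻¹
  (C) kg·m²·s⁻²·K⁻¹  ← same
  (D) J·mol⁻¹·K⁻¹ = N·m·mol⁻¹·K⁻¹ = kg·m²·s⁻²·K⁻¹·mol⁻¹
Only (C) matches kg·m²·s⁻²·K⁻¹.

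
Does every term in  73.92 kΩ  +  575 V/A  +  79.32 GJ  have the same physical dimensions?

No

Work out the base dimensions of each:
  73.92 kΩ:  Ω = V·A⁻¹ = kg·m²·s⁻³·A⁻²
  575 V/A:  V·A⁻¹ = J·C⁻¹·A⁻¹ = kg·m²·s⁻³·A⁻²
  79.32 GJ:  J = N·m = kg·m²·s⁻²
The terms do not share a single dimension (kg·m²·s⁻² vs kg·m²·s⁻³·A⁻²).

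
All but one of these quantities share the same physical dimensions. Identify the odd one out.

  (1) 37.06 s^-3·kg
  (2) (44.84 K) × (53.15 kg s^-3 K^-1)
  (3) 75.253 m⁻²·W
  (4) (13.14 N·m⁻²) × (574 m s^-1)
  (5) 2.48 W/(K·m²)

Dimensions:
  (1) kg·s⁻³
  (2) [K] · [kg·s⁻³·K⁻¹] = kg·s⁻³
  (3) W·m⁻² = J·s⁻¹·m⁻² = kg·s⁻³
  (4) [kg·m⁻¹·s⁻²] · [m·s⁻¹] = kg·s⁻³
  (5) W·m⁻²·K⁻¹ = J·s⁻¹·m⁻²·K⁻¹ = kg·s⁻³·K⁻¹
All reduce to kg·s⁻³ except (5), which is kg·s⁻³·K⁻¹.

(5)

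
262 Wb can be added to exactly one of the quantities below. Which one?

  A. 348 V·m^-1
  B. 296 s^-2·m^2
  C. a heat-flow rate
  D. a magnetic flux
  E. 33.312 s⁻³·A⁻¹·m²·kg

Reference: Wb = V·s = kg·m²·s⁻²·A⁻¹.
Each option:
  A. V·m⁻¹ = J·C⁻¹·m⁻¹ = kg·m·s⁻³·A⁻¹
  B. m²·s⁻²
  C. [heat-flow rate] = kg·m²·s⁻³
  D. [magnetic flux] = kg·m²·s⁻²·A⁻¹  ← same
  E. kg·m²·s⁻³·A⁻¹
Only D. matches kg·m²·s⁻²·A⁻¹.

D.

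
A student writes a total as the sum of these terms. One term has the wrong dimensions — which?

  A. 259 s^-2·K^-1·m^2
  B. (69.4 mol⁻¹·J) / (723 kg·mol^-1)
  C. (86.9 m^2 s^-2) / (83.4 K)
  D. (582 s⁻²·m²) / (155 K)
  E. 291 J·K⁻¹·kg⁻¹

In SI base units:
  A. m²·s⁻²·K⁻¹
  B. [kg·m²·s⁻²·mol⁻¹] / [kg·mol⁻¹] = m²·s⁻²
  C. [m²·s⁻²] / [K] = m²·s⁻²·K⁻¹
  D. [m²·s⁻²] / [K] = m²·s⁻²·K⁻¹
  E. J·kg⁻¹·K⁻¹ = N·m·kg⁻¹·K⁻¹ = m²·s⁻²·K⁻¹
All reduce to m²·s⁻²·K⁻¹ except B., which is m²·s⁻².

B.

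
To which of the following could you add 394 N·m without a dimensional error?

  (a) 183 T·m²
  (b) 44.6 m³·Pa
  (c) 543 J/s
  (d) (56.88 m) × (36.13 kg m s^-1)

Reference: N·m = kg·m·s⁻²·m = kg·m²·s⁻².
Each option:
  (a) T·m² = Wb·m⁻²·m² = kg·m²·s⁻²·A⁻¹
  (b) Pa·m³ = N·m⁻²·m³ = kg·m²·s⁻²  ← same
  (c) J·s⁻¹ = N·m·s⁻¹ = kg·m²·s⁻³
  (d) [m] · [kg·m·s⁻¹] = kg·m²·s⁻¹
Only (b) matches kg·m²·s⁻².

(b)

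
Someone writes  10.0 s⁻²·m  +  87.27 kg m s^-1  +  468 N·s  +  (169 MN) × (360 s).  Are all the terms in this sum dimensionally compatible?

No

Reduce each to base SI dimensions:
  10.0 s⁻²·m:  m·s⁻²
  87.27 kg m s^-1:  kg·m·s⁻¹
  468 N·s:  N·s = kg·m·s⁻²·s = kg·m·s⁻¹
  (169 MN) × (360 s):  [kg·m·s⁻²] · [s] = kg·m·s⁻¹
The terms do not share a single dimension (kg·m·s⁻¹ vs m·s⁻²).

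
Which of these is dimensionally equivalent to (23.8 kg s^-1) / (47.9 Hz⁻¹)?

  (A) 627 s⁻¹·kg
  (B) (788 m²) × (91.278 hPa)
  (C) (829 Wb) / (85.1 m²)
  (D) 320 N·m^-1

(D)

Reference: [kg·s⁻¹] / [s] = kg·s⁻².
Each option:
  (A) kg·s⁻¹
  (B) [m²] · [kg·m⁻¹·s⁻²] = kg·m·s⁻²
  (C) [kg·m²·s⁻²·A⁻¹] / [m²] = kg·s⁻²·A⁻¹
  (D) N·m⁻¹ = kg·m·s⁻²·m⁻¹ = kg·s⁻²  ← same
Only (D) matches kg·s⁻².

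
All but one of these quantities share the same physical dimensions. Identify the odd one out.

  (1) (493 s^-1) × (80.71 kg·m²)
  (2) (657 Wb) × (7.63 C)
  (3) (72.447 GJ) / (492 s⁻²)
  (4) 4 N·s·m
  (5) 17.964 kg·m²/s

In SI base units:
  (1) [s⁻¹] · [kg·m²] = kg·m²·s⁻¹
  (2) [kg·m²·s⁻²·A⁻¹] · [s·A] = kg·m²·s⁻¹
  (3) [kg·m²·s⁻²] / [s⁻²] = kg·m²
  (4) N·m·s = kg·m·s⁻²·m·s = kg·m²·s⁻¹
  (5) kg·m²·s⁻¹
All reduce to kg·m²·s⁻¹ except (3), which is kg·m².

(3)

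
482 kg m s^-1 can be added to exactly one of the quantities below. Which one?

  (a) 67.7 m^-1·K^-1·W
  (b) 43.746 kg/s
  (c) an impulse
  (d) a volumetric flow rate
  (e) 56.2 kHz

Reference: kg·m·s⁻¹.
Each option:
  (a) W·m⁻¹·K⁻¹ = J·s⁻¹·m⁻¹·K⁻¹ = kg·m·s⁻³·K⁻¹
  (b) kg·s⁻¹
  (c) [impulse] = kg·m·s⁻¹  ← same
  (d) [volumetric flow rate] = m³·s⁻¹
  (e) Hz = s⁻¹
Only (c) matches kg·m·s⁻¹.

(c)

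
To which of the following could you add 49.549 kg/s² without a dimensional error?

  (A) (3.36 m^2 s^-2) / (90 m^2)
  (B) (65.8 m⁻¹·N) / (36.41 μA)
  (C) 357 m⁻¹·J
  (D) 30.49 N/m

Reference: kg·s⁻².
Each option:
  (A) [m²·s⁻²] / [m²] = s⁻²
  (B) [kg·s⁻²] / [A] = kg·s⁻²·A⁻¹
  (C) J·m⁻¹ = N·m·m⁻¹ = kg·m·s⁻²
  (D) N·m⁻¹ = kg·m·s⁻²·m⁻¹ = kg·s⁻²  ← same
Only (D) matches kg·s⁻².

(D)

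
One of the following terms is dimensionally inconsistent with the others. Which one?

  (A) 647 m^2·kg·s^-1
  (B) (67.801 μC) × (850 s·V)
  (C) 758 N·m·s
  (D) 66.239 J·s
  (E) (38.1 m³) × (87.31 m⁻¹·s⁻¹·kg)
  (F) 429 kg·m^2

(F)

In SI base units:
  (A) kg·m²·s⁻¹
  (B) [s·A] · [kg·m²·s⁻²·A⁻¹] = kg·m²·s⁻¹
  (C) N·m·s = kg·m·s⁻²·m·s = kg·m²·s⁻¹
  (D) J·s = N·m·s = kg·m²·s⁻¹
  (E) [m³] · [kg·m⁻¹·s⁻¹] = kg·m²·s⁻¹
  (F) kg·m²
All reduce to kg·m²·s⁻¹ except (F), which is kg·m².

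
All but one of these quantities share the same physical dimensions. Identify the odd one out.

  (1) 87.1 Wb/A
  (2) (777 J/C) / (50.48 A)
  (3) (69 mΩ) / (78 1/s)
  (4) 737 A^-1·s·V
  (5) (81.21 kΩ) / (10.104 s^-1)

(2)

Dimensions:
  (1) Wb·A⁻¹ = V·s·A⁻¹ = kg·m²·s⁻²·A⁻²
  (2) [kg·m²·s⁻³·A⁻¹] / [A] = kg·m²·s⁻³·A⁻²
  (3) [kg·m²·s⁻³·A⁻²] / [s⁻¹] = kg·m²·s⁻²·A⁻²
  (4) V·s·A⁻¹ = J·C⁻¹·s·A⁻¹ = kg·m²·s⁻²·A⁻²
  (5) [kg·m²·s⁻³·A⁻²] / [s⁻¹] = kg·m²·s⁻²·A⁻²
All reduce to kg·m²·s⁻²·A⁻² except (2), which is kg·m²·s⁻³·A⁻².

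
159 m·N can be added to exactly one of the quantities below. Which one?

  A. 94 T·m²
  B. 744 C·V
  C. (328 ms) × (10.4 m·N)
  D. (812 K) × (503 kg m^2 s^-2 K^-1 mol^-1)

B.

Reference: N·m = kg·m·s⁻²·m = kg·m²·s⁻².
Each option:
  A. T·m² = Wb·m⁻²·m² = kg·m²·s⁻²·A⁻¹
  B. C·V = s·A·J·C⁻¹ = kg·m²·s⁻²  ← same
  C. [s] · [kg·m²·s⁻²] = kg·m²·s⁻¹
  D. [K] · [kg·m²·s⁻²·K⁻¹·mol⁻¹] = kg·m²·s⁻²·mol⁻¹
Only B. matches kg·m²·s⁻².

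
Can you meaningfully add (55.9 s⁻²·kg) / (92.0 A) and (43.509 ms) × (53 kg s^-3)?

Reduce each to base SI dimensions:
  (55.9 s⁻²·kg) / (92.0 A):  [kg·s⁻²] / [A] = kg·s⁻²·A⁻¹
  (43.509 ms) × (53 kg s^-3):  [s] · [kg·s⁻³] = kg·s⁻²
kg·s⁻²·A⁻¹ ≠ kg·s⁻², so they cannot be added.

No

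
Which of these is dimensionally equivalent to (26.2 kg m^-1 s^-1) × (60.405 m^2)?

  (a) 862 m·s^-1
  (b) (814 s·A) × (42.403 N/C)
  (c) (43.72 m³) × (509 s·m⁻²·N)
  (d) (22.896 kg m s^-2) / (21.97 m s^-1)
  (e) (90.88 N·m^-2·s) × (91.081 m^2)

(e)

Reference: [kg·m⁻¹·s⁻¹] · [m²] = kg·m·s⁻¹.
Each option:
  (a) m·s⁻¹
  (b) [s·A] · [kg·m·s⁻³·A⁻¹] = kg·m·s⁻²
  (c) [m³] · [kg·m⁻¹·s⁻¹] = kg·m²·s⁻¹
  (d) [kg·m·s⁻²] / [m·s⁻¹] = kg·s⁻¹
  (e) [kg·m⁻¹·s⁻¹] · [m²] = kg·m·s⁻¹  ← same
Only (e) matches kg·m·s⁻¹.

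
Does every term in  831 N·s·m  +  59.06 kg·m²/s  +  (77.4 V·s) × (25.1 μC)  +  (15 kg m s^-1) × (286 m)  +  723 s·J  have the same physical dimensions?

Reduce each to base SI dimensions:
  831 N·s·m:  N·m·s = kg·m·s⁻²·m·s = kg·m²·s⁻¹
  59.06 kg·m²/s:  kg·m²·s⁻¹
  (77.4 V·s) × (25.1 μC):  [kg·m²·s⁻²·A⁻¹] · [s·A] = kg·m²·s⁻¹
  (15 kg m s^-1) × (286 m):  [kg·m·s⁻¹] · [m] = kg·m²·s⁻¹
  723 s·J:  J·s = N·m·s = kg·m²·s⁻¹
Every term reduces to kg·m²·s⁻¹.

Yes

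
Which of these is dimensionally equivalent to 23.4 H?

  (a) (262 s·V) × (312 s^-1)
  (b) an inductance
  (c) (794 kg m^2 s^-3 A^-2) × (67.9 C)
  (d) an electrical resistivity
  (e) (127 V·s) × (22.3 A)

Reference: H = V·s·A⁻¹ = kg·m²·s⁻²·A⁻².
Each option:
  (a) [kg·m²·s⁻²·A⁻¹] · [s⁻¹] = kg·m²·s⁻³·A⁻¹
  (b) [inductance] = kg·m²·s⁻²·A⁻²  ← same
  (c) [kg·m²·s⁻³·A⁻²] · [s·A] = kg·m²·s⁻²·A⁻¹
  (d) [electrical resistivity] = kg·m³·s⁻³·A⁻²
  (e) [kg·m²·s⁻²·A⁻¹] · [A] = kg·m²·s⁻²
Only (b) matches kg·m²·s⁻²·A⁻².

(b)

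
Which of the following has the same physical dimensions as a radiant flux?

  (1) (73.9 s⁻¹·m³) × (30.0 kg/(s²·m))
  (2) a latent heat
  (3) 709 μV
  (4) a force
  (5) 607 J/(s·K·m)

Reference: [radiant flux] = kg·m²·s⁻³.
Each option:
  (1) [m³·s⁻¹] · [kg·m⁻¹·s⁻²] = kg·m²·s⁻³  ← same
  (2) [latent heat] = m²·s⁻²
  (3) V = J·C⁻¹ = kg·m²·s⁻³·A⁻¹
  (4) [force] = kg·m·s⁻²
  (5) J·s⁻¹·m⁻¹·K⁻¹ = N·m·s⁻¹·m⁻¹·K⁻¹ = kg·m·s⁻³·K⁻¹
Only (1) matches kg·m²·s⁻³.

(1)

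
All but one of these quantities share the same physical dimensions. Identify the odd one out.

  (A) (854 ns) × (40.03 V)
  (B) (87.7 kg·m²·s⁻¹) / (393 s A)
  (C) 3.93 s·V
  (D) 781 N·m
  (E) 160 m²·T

(D)

Reduce each to base SI dimensions:
  (A) [s] · [kg·m²·s⁻³·A⁻¹] = kg·m²·s⁻²·A⁻¹
  (B) [kg·m²·s⁻¹] / [s·A] = kg·m²·s⁻²·A⁻¹
  (C) V·s = J·C⁻¹·s = kg·m²·s⁻²·A⁻¹
  (D) N·m = kg·m·s⁻²·m = kg·m²·s⁻²
  (E) T·m² = Wb·m⁻²·m² = kg·m²·s⁻²·A⁻¹
All reduce to kg·m²·s⁻²·A⁻¹ except (D), which is kg·m²·s⁻².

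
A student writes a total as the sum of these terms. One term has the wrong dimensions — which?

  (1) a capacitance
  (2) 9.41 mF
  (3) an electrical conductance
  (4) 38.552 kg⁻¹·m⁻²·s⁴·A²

Expand each in SI base units:
  (1) [capacitance] = kg⁻¹·m⁻²·s⁴·A²
  (2) F = C·V⁻¹ = kg⁻¹·m⁻²·s⁴·A²
  (3) [electrical conductance] = kg⁻¹·m⁻²·s³·A²
  (4) kg⁻¹·m⁻²·s⁴·A²
All reduce to kg⁻¹·m⁻²·s⁴·A² except (3), which is kg⁻¹·m⁻²·s³·A².

(3)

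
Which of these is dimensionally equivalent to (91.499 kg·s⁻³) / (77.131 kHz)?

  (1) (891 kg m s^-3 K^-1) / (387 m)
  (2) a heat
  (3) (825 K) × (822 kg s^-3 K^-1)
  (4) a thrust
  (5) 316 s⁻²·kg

(5)

Reference: [kg·s⁻³] / [s⁻¹] = kg·s⁻².
Each option:
  (1) [kg·m·s⁻³·K⁻¹] / [m] = kg·s⁻³·K⁻¹
  (2) [heat] = kg·m²·s⁻²
  (3) [K] · [kg·s⁻³·K⁻¹] = kg·s⁻³
  (4) [thrust] = kg·m·s⁻²
  (5) kg·s⁻²  ← same
Only (5) matches kg·s⁻².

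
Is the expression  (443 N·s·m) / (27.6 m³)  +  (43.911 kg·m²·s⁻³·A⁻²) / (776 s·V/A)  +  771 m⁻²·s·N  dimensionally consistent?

No

Work out the base dimensions of each:
  (443 N·s·m) / (27.6 m³):  [kg·m²·s⁻¹] / [m³] = kg·m⁻¹·s⁻¹
  (43.911 kg·m²·s⁻³·A⁻²) / (776 s·V/A):  [kg·m²·s⁻³·A⁻²] / [kg·m²·s⁻²·A⁻²] = s⁻¹
  771 m⁻²·s·N:  N·s·m⁻² = kg·m·s⁻²·s·m⁻² = kg·m⁻¹·s⁻¹
The terms do not share a single dimension (kg·m⁻¹·s⁻¹ vs s⁻¹).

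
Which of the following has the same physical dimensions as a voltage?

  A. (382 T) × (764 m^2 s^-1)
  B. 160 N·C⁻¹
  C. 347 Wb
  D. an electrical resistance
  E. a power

Reference: [voltage] = kg·m²·s⁻³·A⁻¹.
Each option:
  A. [kg·s⁻²·A⁻¹] · [m²·s⁻¹] = kg·m²·s⁻³·A⁻¹  ← same
  B. N·C⁻¹ = kg·m·s⁻²·(s·A)⁻¹ = kg·m·s⁻³·A⁻¹
  C. Wb = V·s = kg·m²·s⁻²·A⁻¹
  D. [electrical resistance] = kg·m²·s⁻³·A⁻²
  E. [power] = kg·m²·s⁻³
Only A. matches kg·m²·s⁻³·A⁻¹.

A.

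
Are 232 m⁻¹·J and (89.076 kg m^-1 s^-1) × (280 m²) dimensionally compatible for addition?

No

In SI base units:
  232 m⁻¹·J:  J·m⁻¹ = N·m·m⁻¹ = kg·m·s⁻²
  (89.076 kg m^-1 s^-1) × (280 m²):  [kg·m⁻¹·s⁻¹] · [m²] = kg·m·s⁻¹
kg·m·s⁻² ≠ kg·m·s⁻¹, so they cannot be added.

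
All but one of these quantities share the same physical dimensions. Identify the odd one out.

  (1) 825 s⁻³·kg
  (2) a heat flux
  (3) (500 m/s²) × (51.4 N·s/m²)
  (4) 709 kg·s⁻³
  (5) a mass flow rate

In SI base units:
  (1) kg·s⁻³
  (2) [heat flux] = kg·s⁻³
  (3) [m·s⁻²] · [kg·m⁻¹·s⁻¹] = kg·s⁻³
  (4) kg·s⁻³
  (5) [mass flow rate] = kg·s⁻¹
All reduce to kg·s⁻³ except (5), which is kg·s⁻¹.

(5)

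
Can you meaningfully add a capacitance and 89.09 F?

Work out the base dimensions of each:
  a capacitance:  [capacitance] = kg⁻¹·m⁻²·s⁴·A²
  89.09 F:  F = C·V⁻¹ = kg⁻¹·m⁻²·s⁴·A²
Both are kg⁻¹·m⁻²·s⁴·A², so they have the same dimensions and can be added.

Yes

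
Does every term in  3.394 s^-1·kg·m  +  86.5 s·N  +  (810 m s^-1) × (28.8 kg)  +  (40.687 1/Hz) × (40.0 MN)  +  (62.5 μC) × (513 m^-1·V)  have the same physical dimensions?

In SI base units:
  3.394 s^-1·kg·m:  kg·m·s⁻¹
  86.5 s·N:  N·s = kg·m·s⁻²·s = kg·m·s⁻¹
  (810 m s^-1) × (28.8 kg):  [m·s⁻¹] · [kg] = kg·m·s⁻¹
  (40.687 1/Hz) × (40.0 MN):  [s] · [kg·m·s⁻²] = kg·m·s⁻¹
  (62.5 μC) × (513 m^-1·V):  [s·A] · [kg·m·s⁻³·A⁻¹] = kg·m·s⁻²
The terms do not share a single dimension (kg·m·s⁻² vs kg·m·s⁻¹).

No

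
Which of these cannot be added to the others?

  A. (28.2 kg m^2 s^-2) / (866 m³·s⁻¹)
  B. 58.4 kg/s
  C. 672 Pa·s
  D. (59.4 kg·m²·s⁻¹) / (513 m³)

B.

Reduce each to base SI dimensions:
  A. [kg·m²·s⁻²] / [m³·s⁻¹] = kg·m⁻¹·s⁻¹
  B. kg·s⁻¹
  C. Pa·s = N·m⁻²·s = kg·m⁻¹·s⁻¹
  D. [kg·m²·s⁻¹] / [m³] = kg·m⁻¹·s⁻¹
All reduce to kg·m⁻¹·s⁻¹ except B., which is kg·s⁻¹.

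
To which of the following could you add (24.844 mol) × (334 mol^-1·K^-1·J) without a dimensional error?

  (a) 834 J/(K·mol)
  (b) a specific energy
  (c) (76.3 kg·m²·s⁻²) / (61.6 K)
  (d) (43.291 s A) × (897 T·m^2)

Reference: [mol] · [kg·m²·s⁻²·K⁻¹·mol⁻¹] = kg·m²·s⁻²·K⁻¹.
Each option:
  (a) J·mol⁻¹·K⁻¹ = N·m·mol⁻¹·K⁻¹ = kg·m²·s⁻²·K⁻¹·mol⁻¹
  (b) [specific energy] = m²·s⁻²
  (c) [kg·m²·s⁻²] / [K] = kg·m²·s⁻²·K⁻¹  ← same
  (d) [s·A] · [kg·m²·s⁻²·A⁻¹] = kg·m²·s⁻¹
Only (c) matches kg·m²·s⁻²·K⁻¹.

(c)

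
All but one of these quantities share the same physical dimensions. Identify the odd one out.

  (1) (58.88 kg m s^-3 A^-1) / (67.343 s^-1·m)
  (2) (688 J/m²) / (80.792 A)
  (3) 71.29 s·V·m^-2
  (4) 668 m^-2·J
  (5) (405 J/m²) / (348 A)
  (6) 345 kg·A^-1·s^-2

(4)

In SI base units:
  (1) [kg·m·s⁻³·A⁻¹] / [m·s⁻¹] = kg·s⁻²·A⁻¹
  (2) [kg·s⁻²] / [A] = kg·s⁻²·A⁻¹
  (3) V·s·m⁻² = J·C⁻¹·s·m⁻² = kg·s⁻²·A⁻¹
  (4) J·m⁻² = N·m·m⁻² = kg·s⁻²
  (5) [kg·s⁻²] / [A] = kg·s⁻²·A⁻¹
  (6) kg·s⁻²·A⁻¹
All reduce to kg·s⁻²·A⁻¹ except (4), which is kg·s⁻².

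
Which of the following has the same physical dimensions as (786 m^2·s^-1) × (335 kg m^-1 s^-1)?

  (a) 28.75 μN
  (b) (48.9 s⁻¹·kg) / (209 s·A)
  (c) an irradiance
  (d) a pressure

Reference: [m²·s⁻¹] · [kg·m⁻¹·s⁻¹] = kg·m·s⁻².
Each option:
  (a) N = kg·m·s⁻²  ← same
  (b) [kg·s⁻¹] / [s·A] = kg·s⁻²·A⁻¹
  (c) [irradiance] = kg·s⁻³
  (d) [pressure] = kg·m⁻¹·s⁻²
Only (a) matches kg·m·s⁻².

(a)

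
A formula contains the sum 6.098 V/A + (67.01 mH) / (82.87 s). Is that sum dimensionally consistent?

Yes

Work out the base dimensions of each:
  6.098 V/A:  V·A⁻¹ = J·C⁻¹·A⁻¹ = kg·m²·s⁻³·A⁻²
  (67.01 mH) / (82.87 s):  [kg·m²·s⁻²·A⁻²] / [s] = kg·m²·s⁻³·A⁻²
Both are kg·m²·s⁻³·A⁻², so they have the same dimensions and can be added.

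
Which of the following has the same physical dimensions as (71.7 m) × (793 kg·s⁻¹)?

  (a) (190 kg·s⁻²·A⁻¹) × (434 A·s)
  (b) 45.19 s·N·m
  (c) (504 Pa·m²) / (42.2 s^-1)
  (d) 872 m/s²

(c)

Reference: [m] · [kg·s⁻¹] = kg·m·s⁻¹.
Each option:
  (a) [kg·s⁻²·A⁻¹] · [s·A] = kg·s⁻¹
  (b) N·m·s = kg·m·s⁻²·m·s = kg·m²·s⁻¹
  (c) [kg·m·s⁻²] / [s⁻¹] = kg·m·s⁻¹  ← same
  (d) m·s⁻²
Only (c) matches kg·m·s⁻¹.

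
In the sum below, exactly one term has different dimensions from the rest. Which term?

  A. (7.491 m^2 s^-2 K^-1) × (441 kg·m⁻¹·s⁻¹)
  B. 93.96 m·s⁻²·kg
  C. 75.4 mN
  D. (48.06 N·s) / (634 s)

In SI base units:
  A. [m²·s⁻²·K⁻¹] · [kg·m⁻¹·s⁻¹] = kg·m·s⁻³·K⁻¹
  B. kg·m·s⁻²
  C. N = kg·m·s⁻²
  D. [kg·m·s⁻¹] / [s] = kg·m·s⁻²
All reduce to kg·m·s⁻² except A., which is kg·m·s⁻³·K⁻¹.

A.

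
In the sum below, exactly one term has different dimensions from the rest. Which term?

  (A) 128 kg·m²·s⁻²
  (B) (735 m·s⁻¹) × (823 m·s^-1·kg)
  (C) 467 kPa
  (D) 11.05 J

Work out the base dimensions of each:
  (A) kg·m²·s⁻²
  (B) [m·s⁻¹] · [kg·m·s⁻¹] = kg·m²·s⁻²
  (C) Pa = N·m⁻² = kg·m⁻¹·s⁻²
  (D) J = N·m = kg·m²·s⁻²
All reduce to kg·m²·s⁻² except (C), which is kg·m⁻¹·s⁻².

(C)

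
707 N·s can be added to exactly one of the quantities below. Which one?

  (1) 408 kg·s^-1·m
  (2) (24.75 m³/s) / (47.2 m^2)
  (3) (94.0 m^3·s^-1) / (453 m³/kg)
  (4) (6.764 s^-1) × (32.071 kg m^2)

Reference: N·s = kg·m·s⁻²·s = kg·m·s⁻¹.
Each option:
  (1) kg·m·s⁻¹  ← same
  (2) [m³·s⁻¹] / [m²] = m·s⁻¹
  (3) [m³·s⁻¹] / [kg⁻¹·m³] = kg·s⁻¹
  (4) [s⁻¹] · [kg·m²] = kg·m²·s⁻¹
Only (1) matches kg·m·s⁻¹.

(1)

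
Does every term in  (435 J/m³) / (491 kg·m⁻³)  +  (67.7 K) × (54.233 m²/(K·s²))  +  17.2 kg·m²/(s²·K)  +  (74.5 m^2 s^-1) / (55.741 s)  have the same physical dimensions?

Reduce each to base SI dimensions:
  (435 J/m³) / (491 kg·m⁻³):  [kg·m⁻¹·s⁻²] / [kg·m⁻³] = m²·s⁻²
  (67.7 K) × (54.233 m²/(K·s²)):  [K] · [m²·s⁻²·K⁻¹] = m²·s⁻²
  17.2 kg·m²/(s²·K):  kg·m²·s⁻²·K⁻¹
  (74.5 m^2 s^-1) / (55.741 s):  [m²·s⁻¹] / [s] = m²·s⁻²
The terms do not share a single dimension (kg·m²·s⁻²·K⁻¹ vs m²·s⁻²).

No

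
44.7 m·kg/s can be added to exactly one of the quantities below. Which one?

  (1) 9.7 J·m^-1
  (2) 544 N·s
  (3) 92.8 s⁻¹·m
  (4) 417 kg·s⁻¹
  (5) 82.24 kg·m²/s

Reference: kg·m·s⁻¹.
Each option:
  (1) J·m⁻¹ = N·m·m⁻¹ = kg·m·s⁻²
  (2) N·s = kg·m·s⁻²·s = kg·m·s⁻¹  ← same
  (3) m·s⁻¹
  (4) kg·s⁻¹
  (5) kg·m²·s⁻¹
Only (2) matches kg·m·s⁻¹.

(2)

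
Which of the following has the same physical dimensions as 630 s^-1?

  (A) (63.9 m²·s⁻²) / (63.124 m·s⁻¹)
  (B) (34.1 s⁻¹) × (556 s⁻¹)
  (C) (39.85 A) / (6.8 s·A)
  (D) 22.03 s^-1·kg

(C)

Reference: s⁻¹.
Each option:
  (A) [m²·s⁻²] / [m·s⁻¹] = m·s⁻¹
  (B) [s⁻¹] · [s⁻¹] = s⁻²
  (C) [A] / [s·A] = s⁻¹  ← same
  (D) kg·s⁻¹
Only (C) matches s⁻¹.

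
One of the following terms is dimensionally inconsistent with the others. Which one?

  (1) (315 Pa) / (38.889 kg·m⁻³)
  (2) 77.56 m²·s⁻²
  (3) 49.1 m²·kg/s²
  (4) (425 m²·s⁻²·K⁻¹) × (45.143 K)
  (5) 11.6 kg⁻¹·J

(3)

Expand each in SI base units:
  (1) [kg·m⁻¹·s⁻²] / [kg·m⁻³] = m²·s⁻²
  (2) m²·s⁻²
  (3) kg·m²·s⁻²
  (4) [m²·s⁻²·K⁻¹] · [K] = m²·s⁻²
  (5) J·kg⁻¹ = N·m·kg⁻¹ = m²·s⁻²
All reduce to m²·s⁻² except (3), which is kg·m²·s⁻².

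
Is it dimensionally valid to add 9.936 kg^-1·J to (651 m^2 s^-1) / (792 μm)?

In SI base units:
  9.936 kg^-1·J:  J·kg⁻¹ = N·m·kg⁻¹ = m²·s⁻²
  (651 m^2 s^-1) / (792 μm):  [m²·s⁻¹] / [m] = m·s⁻¹
m²·s⁻² ≠ m·s⁻¹, so they cannot be added.

No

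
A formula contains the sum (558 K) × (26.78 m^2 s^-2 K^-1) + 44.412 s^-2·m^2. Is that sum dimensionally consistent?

Work out the base dimensions of each:
  (558 K) × (26.78 m^2 s^-2 K^-1):  [K] · [m²·s⁻²·K⁻¹] = m²·s⁻²
  44.412 s^-2·m^2:  m²·s⁻²
Both are m²·s⁻², so they have the same dimensions and can be added.

Yes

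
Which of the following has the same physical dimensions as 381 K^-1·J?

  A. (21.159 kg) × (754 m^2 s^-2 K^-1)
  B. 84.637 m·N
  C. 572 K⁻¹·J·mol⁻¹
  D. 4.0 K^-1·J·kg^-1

A.

Reference: J·K⁻¹ = N·m·K⁻¹ = kg·m²·s⁻²·K⁻¹.
Each option:
  A. [kg] · [m²·s⁻²·K⁻¹] = kg·m²·s⁻²·K⁻¹  ← same
  B. N·m = kg·m·s⁻²·m = kg·m²·s⁻²
  C. J·mol⁻¹·K⁻¹ = N·m·mol⁻¹·K⁻¹ = kg·m²·s⁻²·K⁻¹·mol⁻¹
  D. J·kg⁻¹·K⁻¹ = N·m·kg⁻¹·K⁻¹ = m²·s⁻²·K⁻¹
Only A. matches kg·m²·s⁻²·K⁻¹.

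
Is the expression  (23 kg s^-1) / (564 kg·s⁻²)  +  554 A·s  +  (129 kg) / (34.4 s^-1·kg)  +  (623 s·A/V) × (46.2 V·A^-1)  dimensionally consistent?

No

In SI base units:
  (23 kg s^-1) / (564 kg·s⁻²):  [kg·s⁻¹] / [kg·s⁻²] = s
  554 A·s:  A·s = s·A
  (129 kg) / (34.4 s^-1·kg):  [kg] / [kg·s⁻¹] = s
  (623 s·A/V) × (46.2 V·A^-1):  [kg⁻¹·m⁻²·s⁴·A²] · [kg·m²·s⁻³·A⁻²] = s
The terms do not share a single dimension (s vs s·A).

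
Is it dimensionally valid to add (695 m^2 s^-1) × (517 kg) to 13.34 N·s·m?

In SI base units:
  (695 m^2 s^-1) × (517 kg):  [m²·s⁻¹] · [kg] = kg·m²·s⁻¹
  13.34 N·s·m:  N·m·s = kg·m·s⁻²·m·s = kg·m²·s⁻¹
Both are kg·m²·s⁻¹, so they have the same dimensions and can be added.

Yes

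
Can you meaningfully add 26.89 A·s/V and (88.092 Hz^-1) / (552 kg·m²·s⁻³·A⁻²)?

In SI base units:
  26.89 A·s/V:  A·s·V⁻¹ = A·s·(J·C⁻¹)⁻¹ = kg⁻¹·m⁻²·s⁴·A²
  (88.092 Hz^-1) / (552 kg·m²·s⁻³·A⁻²):  [s] / [kg·m²·s⁻³·A⁻²] = kg⁻¹·m⁻²·s⁴·A²
Both are kg⁻¹·m⁻²·s⁴·A², so they have the same dimensions and can be added.

Yes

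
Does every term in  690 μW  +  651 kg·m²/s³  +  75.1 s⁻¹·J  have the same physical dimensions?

Yes

Work out the base dimensions of each:
  690 μW:  W = J·s⁻¹ = kg·m²·s⁻³
  651 kg·m²/s³:  kg·m²·s⁻³
  75.1 s⁻¹·J:  J·s⁻¹ = N·m·s⁻¹ = kg·m²·s⁻³
Every term reduces to kg·m²·s⁻³.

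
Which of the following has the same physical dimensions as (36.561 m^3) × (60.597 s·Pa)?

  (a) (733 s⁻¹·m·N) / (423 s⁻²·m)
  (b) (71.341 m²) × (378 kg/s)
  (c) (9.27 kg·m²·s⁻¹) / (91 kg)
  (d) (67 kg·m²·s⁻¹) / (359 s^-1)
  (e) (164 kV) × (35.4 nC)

Reference: [m³] · [kg·m⁻¹·s⁻¹] = kg·m²·s⁻¹.
Each option:
  (a) [kg·m²·s⁻³] / [m·s⁻²] = kg·m·s⁻¹
  (b) [m²] · [kg·s⁻¹] = kg·m²·s⁻¹  ← same
  (c) [kg·m²·s⁻¹] / [kg] = m²·s⁻¹
  (d) [kg·m²·s⁻¹] / [s⁻¹] = kg·m²
  (e) [kg·m²·s⁻³·A⁻¹] · [s·A] = kg·m²·s⁻²
Only (b) matches kg·m²·s⁻¹.

(b)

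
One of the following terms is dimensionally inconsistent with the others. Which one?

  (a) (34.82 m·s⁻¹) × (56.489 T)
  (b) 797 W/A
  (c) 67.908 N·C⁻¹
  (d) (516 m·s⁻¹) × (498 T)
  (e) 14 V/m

Dimensions:
  (a) [m·s⁻¹] · [kg·s⁻²·A⁻¹] = kg·m·s⁻³·A⁻¹
  (b) W·A⁻¹ = J·s⁻¹·A⁻¹ = kg·m²·s⁻³·A⁻¹
  (c) N·C⁻¹ = kg·m·s⁻²·(s·A)⁻¹ = kg·m·s⁻³·A⁻¹
  (d) [m·s⁻¹] · [kg·s⁻²·A⁻¹] = kg·m·s⁻³·A⁻¹
  (e) V·m⁻¹ = J·C⁻¹·m⁻¹ = kg·m·s⁻³·A⁻¹
All reduce to kg·m·s⁻³·A⁻¹ except (b), which is kg·m²·s⁻³·A⁻¹.

(b)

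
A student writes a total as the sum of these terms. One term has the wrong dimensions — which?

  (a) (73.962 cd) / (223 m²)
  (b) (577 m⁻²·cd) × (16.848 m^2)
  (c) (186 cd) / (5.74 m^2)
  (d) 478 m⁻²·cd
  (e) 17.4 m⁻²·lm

In SI base units:
  (a) [cd] / [m²] = m⁻²·cd
  (b) [m⁻²·cd] · [m²] = cd
  (c) [cd] / [m²] = m⁻²·cd
  (d) cd·m⁻² = m⁻²·cd
  (e) lm·m⁻² = cd·m⁻² = m⁻²·cd
All reduce to m⁻²·cd except (b), which is cd.

(b)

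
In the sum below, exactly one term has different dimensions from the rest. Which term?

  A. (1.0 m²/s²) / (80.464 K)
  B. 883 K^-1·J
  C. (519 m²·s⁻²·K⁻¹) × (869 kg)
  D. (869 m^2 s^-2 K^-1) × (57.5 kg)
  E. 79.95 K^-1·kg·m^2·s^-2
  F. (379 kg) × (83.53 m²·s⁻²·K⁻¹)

Dimensions:
  A. [m²·s⁻²] / [K] = m²·s⁻²·K⁻¹
  B. J·K⁻¹ = N·m·K⁻¹ = kg·m²·s⁻²·K⁻¹
  C. [m²·s⁻²·K⁻¹] · [kg] = kg·m²·s⁻²·K⁻¹
  D. [m²·s⁻²·K⁻¹] · [kg] = kg·m²·s⁻²·K⁻¹
  E. kg·m²·s⁻²·K⁻¹
  F. [kg] · [m²·s⁻²·K⁻¹] = kg·m²·s⁻²·K⁻¹
All reduce to kg·m²·s⁻²·K⁻¹ except A., which is m²·s⁻²·K⁻¹.

A.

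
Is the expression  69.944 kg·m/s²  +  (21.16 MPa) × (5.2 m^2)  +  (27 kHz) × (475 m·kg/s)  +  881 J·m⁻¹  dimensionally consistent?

Yes

Reduce each to base SI dimensions:
  69.944 kg·m/s²:  kg·m·s⁻²
  (21.16 MPa) × (5.2 m^2):  [kg·m⁻¹·s⁻²] · [m²] = kg·m·s⁻²
  (27 kHz) × (475 m·kg/s):  [s⁻¹] · [kg·m·s⁻¹] = kg·m·s⁻²
  881 J·m⁻¹:  J·m⁻¹ = N·m·m⁻¹ = kg·m·s⁻²
Every term reduces to kg·m·s⁻².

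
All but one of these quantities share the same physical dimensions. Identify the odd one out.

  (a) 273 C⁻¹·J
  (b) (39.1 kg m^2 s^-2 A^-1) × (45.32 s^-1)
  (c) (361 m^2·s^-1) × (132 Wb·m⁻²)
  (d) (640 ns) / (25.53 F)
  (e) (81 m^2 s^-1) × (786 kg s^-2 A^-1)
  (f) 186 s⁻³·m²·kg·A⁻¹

(d)

Work out the base dimensions of each:
  (a) J·C⁻¹ = N·m·(s·A)⁻¹ = kg·m²·s⁻³·A⁻¹
  (b) [kg·m²·s⁻²·A⁻¹] · [s⁻¹] = kg·m²·s⁻³·A⁻¹
  (c) [m²·s⁻¹] · [kg·s⁻²·A⁻¹] = kg·m²·s⁻³·A⁻¹
  (d) [s] / [kg⁻¹·m⁻²·s⁴·A²] = kg·m²·s⁻³·A⁻²
  (e) [m²·s⁻¹] · [kg·s⁻²·A⁻¹] = kg·m²·s⁻³·A⁻¹
  (f) kg·m²·s⁻³·A⁻¹
All reduce to kg·m²·s⁻³·A⁻¹ except (d), which is kg·m²·s⁻³·A⁻².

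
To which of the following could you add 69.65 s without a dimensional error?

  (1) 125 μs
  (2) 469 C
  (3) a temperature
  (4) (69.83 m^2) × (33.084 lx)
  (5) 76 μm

(1)

Reference: s.
Each option:
  (1) s  ← same
  (2) C = s·A
  (3) [temperature] = K
  (4) [m²] · [m⁻²·cd] = cd
  (5) m
Only (1) matches s.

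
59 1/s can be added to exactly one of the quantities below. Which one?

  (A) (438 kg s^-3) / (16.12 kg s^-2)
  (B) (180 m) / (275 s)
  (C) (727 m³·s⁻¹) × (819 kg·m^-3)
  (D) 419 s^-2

(A)

Reference: s⁻¹.
Each option:
  (A) [kg·s⁻³] / [kg·s⁻²] = s⁻¹  ← same
  (B) [m] / [s] = m·s⁻¹
  (C) [m³·s⁻¹] · [kg·m⁻³] = kg·s⁻¹
  (D) s⁻²
Only (A) matches s⁻¹.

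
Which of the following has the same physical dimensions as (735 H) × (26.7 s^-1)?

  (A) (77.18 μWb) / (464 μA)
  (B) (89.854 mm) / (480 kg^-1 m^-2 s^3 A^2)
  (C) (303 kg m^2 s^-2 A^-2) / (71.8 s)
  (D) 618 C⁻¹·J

Reference: [kg·m²·s⁻²·A⁻²] · [s⁻¹] = kg·m²·s⁻³·A⁻².
Each option:
  (A) [kg·m²·s⁻²·A⁻¹] / [A] = kg·m²·s⁻²·A⁻²
  (B) [m] / [kg⁻¹·m⁻²·s³·A²] = kg·m³·s⁻³·A⁻²
  (C) [kg·m²·s⁻²·A⁻²] / [s] = kg·m²·s⁻³·A⁻²  ← same
  (D) J·C⁻¹ = N·m·(s·A)⁻¹ = kg·m²·s⁻³·A⁻¹
Only (C) matches kg·m²·s⁻³·A⁻².

(C)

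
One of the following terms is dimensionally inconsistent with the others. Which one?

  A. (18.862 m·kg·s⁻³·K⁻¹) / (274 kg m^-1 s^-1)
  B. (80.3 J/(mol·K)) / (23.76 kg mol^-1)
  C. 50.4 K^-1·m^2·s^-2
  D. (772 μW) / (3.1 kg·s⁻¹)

D.

In SI base units:
  A. [kg·m·s⁻³·K⁻¹] / [kg·m⁻¹·s⁻¹] = m²·s⁻²·K⁻¹
  B. [kg·m²·s⁻²·K⁻¹·mol⁻¹] / [kg·mol⁻¹] = m²·s⁻²·K⁻¹
  C. m²·s⁻²·K⁻¹
  D. [kg·m²·s⁻³] / [kg·s⁻¹] = m²·s⁻²
All reduce to m²·s⁻²·K⁻¹ except D., which is m²·s⁻².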